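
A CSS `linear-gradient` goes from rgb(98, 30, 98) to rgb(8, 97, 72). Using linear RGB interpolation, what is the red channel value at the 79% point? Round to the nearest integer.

R = 98 + 0.79 × (8 − 98) = 26.9 → 27

27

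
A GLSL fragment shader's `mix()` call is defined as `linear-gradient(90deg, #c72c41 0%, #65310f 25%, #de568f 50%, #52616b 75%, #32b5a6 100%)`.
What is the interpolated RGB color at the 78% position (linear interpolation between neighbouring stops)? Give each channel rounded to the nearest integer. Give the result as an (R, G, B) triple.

(78, 107, 114)

78% lies between the 75% and 100% stops, so the local fraction is t = (78 − 75)/(100 − 75) = 3/25 ≈ 0.12.
#52616b → (82, 97, 107); #32b5a6 → (50, 181, 166).
R = 82 + 0.12 × (50 − 82) = 78.16 → 78
G = 97 + 0.12 × (181 − 97) = 107.08 → 107
B = 107 + 0.12 × (166 − 107) = 114.08 → 114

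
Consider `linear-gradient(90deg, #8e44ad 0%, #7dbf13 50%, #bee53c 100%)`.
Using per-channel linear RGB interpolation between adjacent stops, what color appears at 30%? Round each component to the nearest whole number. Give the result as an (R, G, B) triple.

30% lies between the 0% and 50% stops, so the local fraction is t = (30 − 0)/(50 − 0) = 30/50 ≈ 0.6.
#8e44ad → (142, 68, 173); #7dbf13 → (125, 191, 19).
R = 142 + 0.6 × (125 − 142) = 131.8 → 132
G = 68 + 0.6 × (191 − 68) = 141.8 → 142
B = 173 + 0.6 × (19 − 173) = 80.6 → 81

(132, 142, 81)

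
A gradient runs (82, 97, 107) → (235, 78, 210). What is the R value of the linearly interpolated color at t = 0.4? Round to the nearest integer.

R = 82 + 0.4 × (235 − 82) = 143.2 → 143

143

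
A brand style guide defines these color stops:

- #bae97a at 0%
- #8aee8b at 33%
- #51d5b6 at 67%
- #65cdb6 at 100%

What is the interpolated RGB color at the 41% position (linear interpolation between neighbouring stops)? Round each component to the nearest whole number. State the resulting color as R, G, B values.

(125, 232, 149)

41% lies between the 33% and 67% stops, so the local fraction is t = (41 − 33)/(67 − 33) = 8/34 ≈ 0.2353.
#8aee8b → (138, 238, 139); #51d5b6 → (81, 213, 182).
R = 138 + 0.2353 × (81 − 138) = 124.588 → 125
G = 238 + 0.2353 × (213 − 238) = 232.118 → 232
B = 139 + 0.2353 × (182 − 139) = 149.118 → 149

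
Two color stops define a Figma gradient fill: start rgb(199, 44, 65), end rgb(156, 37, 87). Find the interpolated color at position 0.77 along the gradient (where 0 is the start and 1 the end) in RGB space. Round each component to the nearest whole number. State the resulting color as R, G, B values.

R = 199 + 0.77 × (156 − 199) = 199 + 0.77 × -43 = 165.89 → 166
G = 44 + 0.77 × (37 − 44) = 44 + 0.77 × -7 = 38.61 → 39
B = 65 + 0.77 × (87 − 65) = 65 + 0.77 × 22 = 81.94 → 82

(166, 39, 82)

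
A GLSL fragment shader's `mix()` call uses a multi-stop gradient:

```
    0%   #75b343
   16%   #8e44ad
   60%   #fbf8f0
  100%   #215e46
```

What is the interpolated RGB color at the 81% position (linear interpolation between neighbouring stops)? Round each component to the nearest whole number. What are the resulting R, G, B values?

(137, 167, 151)

81% lies between the 60% and 100% stops, so the local fraction is t = (81 − 60)/(100 − 60) = 21/40 ≈ 0.525.
#fbf8f0 → (251, 248, 240); #215e46 → (33, 94, 70).
R = 251 + 0.525 × (33 − 251) = 136.55 → 137
G = 248 + 0.525 × (94 − 248) = 167.15 → 167
B = 240 + 0.525 × (70 − 240) = 150.75 → 151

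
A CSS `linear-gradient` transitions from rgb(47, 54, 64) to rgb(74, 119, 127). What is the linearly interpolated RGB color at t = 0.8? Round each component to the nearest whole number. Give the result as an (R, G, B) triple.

R = 47 + 0.8 × (74 − 47) = 47 + 0.8 × 27 = 68.6 → 69
G = 54 + 0.8 × (119 − 54) = 54 + 0.8 × 65 = 106 → 106
B = 64 + 0.8 × (127 − 64) = 64 + 0.8 × 63 = 114.4 → 114

(69, 106, 114)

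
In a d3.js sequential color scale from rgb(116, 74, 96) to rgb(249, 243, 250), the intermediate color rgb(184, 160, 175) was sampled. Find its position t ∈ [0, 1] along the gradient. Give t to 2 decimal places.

0.51

Invert the lerp on the G channel (largest span, 169): t = (160 − 74) / (243 − 74) = 86/169 = 0.50888.
Check on R: (184 − 116)/(249 − 116) = 0.5113 ✓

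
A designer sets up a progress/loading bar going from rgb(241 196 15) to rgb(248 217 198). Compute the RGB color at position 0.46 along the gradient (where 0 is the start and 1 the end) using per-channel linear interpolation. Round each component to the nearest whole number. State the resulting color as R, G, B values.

R = 241 + 0.46 × (248 − 241) = 241 + 0.46 × 7 = 244.22 → 244
G = 196 + 0.46 × (217 − 196) = 196 + 0.46 × 21 = 205.66 → 206
B = 15 + 0.46 × (198 − 15) = 15 + 0.46 × 183 = 99.18 → 99
So the blended color is (244, 206, 99), about #f4ce63.

(244, 206, 99)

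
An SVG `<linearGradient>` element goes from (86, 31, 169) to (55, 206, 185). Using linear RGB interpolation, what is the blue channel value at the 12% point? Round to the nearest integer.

B = 169 + 0.12 × (185 − 169) = 170.92 → 171

171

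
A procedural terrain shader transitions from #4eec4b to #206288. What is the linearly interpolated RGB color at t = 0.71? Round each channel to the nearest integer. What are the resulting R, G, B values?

#4eec4b → (78, 236, 75); #206288 → (32, 98, 136).
R = 78 + 0.71 × (32 − 78) = 78 + 0.71 × -46 = 45.34 → 45
G = 236 + 0.71 × (98 − 236) = 236 + 0.71 × -138 = 138.02 → 138
B = 75 + 0.71 × (136 − 75) = 75 + 0.71 × 61 = 118.31 → 118

(45, 138, 118)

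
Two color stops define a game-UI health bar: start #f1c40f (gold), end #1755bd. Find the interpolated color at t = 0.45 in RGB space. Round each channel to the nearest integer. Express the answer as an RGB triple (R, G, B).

(143, 146, 93)

#f1c40f → (241, 196, 15); #1755bd → (23, 85, 189).
R = 241 + 0.45 × (23 − 241) = 241 + 0.45 × -218 = 142.9 → 143
G = 196 + 0.45 × (85 − 196) = 196 + 0.45 × -111 = 146.05 → 146
B = 15 + 0.45 × (189 − 15) = 15 + 0.45 × 174 = 93.3 → 93
So the blended color is (143, 146, 93), about #8f925d.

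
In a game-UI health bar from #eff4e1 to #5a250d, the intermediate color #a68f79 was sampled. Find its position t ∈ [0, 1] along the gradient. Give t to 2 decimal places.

Invert the lerp on the B channel (largest span, 212): t = (121 − 225) / (13 − 225) = -104/-212 = 0.49057.
Check on R: (166 − 239)/(90 − 239) = 0.4899 ✓

0.49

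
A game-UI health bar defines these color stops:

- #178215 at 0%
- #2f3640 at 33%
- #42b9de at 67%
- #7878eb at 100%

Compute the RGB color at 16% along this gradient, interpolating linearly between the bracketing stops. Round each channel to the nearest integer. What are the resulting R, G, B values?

(35, 93, 42)

16% lies between the 0% and 33% stops, so the local fraction is t = (16 − 0)/(33 − 0) = 16/33 ≈ 0.4848.
#178215 → (23, 130, 21); #2f3640 → (47, 54, 64).
R = 23 + 0.4848 × (47 − 23) = 34.635 → 35
G = 130 + 0.4848 × (54 − 130) = 93.155 → 93
B = 21 + 0.4848 × (64 − 21) = 41.846 → 42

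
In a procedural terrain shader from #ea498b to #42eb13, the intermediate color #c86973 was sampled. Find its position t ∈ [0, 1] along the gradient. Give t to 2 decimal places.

0.20

Invert the lerp on the R channel (largest span, 168): t = (200 − 234) / (66 − 234) = -34/-168 = 0.20238.
Check on G: (105 − 73)/(235 − 73) = 0.1975 ✓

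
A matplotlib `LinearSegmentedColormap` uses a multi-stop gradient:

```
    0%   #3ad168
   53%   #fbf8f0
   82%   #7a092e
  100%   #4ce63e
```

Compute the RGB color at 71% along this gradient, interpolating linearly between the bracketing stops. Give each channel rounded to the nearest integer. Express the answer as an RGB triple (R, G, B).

71% lies between the 53% and 82% stops, so the local fraction is t = (71 − 53)/(82 − 53) = 18/29 ≈ 0.6207.
#fbf8f0 → (251, 248, 240); #7a092e → (122, 9, 46).
R = 251 + 0.6207 × (122 − 251) = 170.93 → 171
G = 248 + 0.6207 × (9 − 248) = 99.653 → 100
B = 240 + 0.6207 × (46 − 240) = 119.584 → 120

(171, 100, 120)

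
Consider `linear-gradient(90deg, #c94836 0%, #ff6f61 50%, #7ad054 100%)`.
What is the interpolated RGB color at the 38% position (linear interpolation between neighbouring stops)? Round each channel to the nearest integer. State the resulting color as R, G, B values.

38% lies between the 0% and 50% stops, so the local fraction is t = (38 − 0)/(50 − 0) = 38/50 ≈ 0.76.
#c94836 → (201, 72, 54); #ff6f61 → (255, 111, 97).
R = 201 + 0.76 × (255 − 201) = 242.04 → 242
G = 72 + 0.76 × (111 − 72) = 101.64 → 102
B = 54 + 0.76 × (97 − 54) = 86.68 → 87

(242, 102, 87)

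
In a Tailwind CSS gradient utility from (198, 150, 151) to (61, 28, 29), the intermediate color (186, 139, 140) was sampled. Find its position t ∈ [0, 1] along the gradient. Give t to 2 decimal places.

0.09

Invert the lerp on the R channel (largest span, 137): t = (186 − 198) / (61 − 198) = -12/-137 = 0.087591.
Check on G: (139 − 150)/(28 − 150) = 0.09016 ✓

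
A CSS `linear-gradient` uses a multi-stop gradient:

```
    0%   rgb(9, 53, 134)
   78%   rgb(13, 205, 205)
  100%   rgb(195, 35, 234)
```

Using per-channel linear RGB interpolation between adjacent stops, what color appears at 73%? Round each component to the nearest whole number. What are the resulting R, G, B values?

(13, 195, 200)

73% lies between the 0% and 78% stops, so the local fraction is t = (73 − 0)/(78 − 0) = 73/78 ≈ 0.9359.
R = 9 + 0.9359 × (13 − 9) = 12.744 → 13
G = 53 + 0.9359 × (205 − 53) = 195.257 → 195
B = 134 + 0.9359 × (205 − 134) = 200.449 → 200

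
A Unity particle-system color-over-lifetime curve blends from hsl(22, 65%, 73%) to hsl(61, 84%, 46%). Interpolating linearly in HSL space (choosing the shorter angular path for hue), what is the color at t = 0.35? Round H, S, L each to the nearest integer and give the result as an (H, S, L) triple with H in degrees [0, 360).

(36, 72, 64)

Hue arc: Δh = 61 − 22 = 39° (|Δh| ≤ 180, already the shorter path).
H = 22 + 0.35 × (39) = 35.65 → 36°
S = 65 + 0.35 × (84 − 65) = 71.65 → 72%
L = 73 + 0.35 × (46 − 73) = 63.55 → 64%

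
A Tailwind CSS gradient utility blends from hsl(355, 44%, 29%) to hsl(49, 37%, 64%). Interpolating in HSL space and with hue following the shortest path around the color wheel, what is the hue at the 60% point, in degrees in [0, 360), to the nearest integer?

27

Hue: 49 − 355 = -306°, but |-306| > 180 so the shorter arc goes the other way: Δh = -306 + 360 = 54°.
H = 355 + 0.6 × (54) = 387.4 → 387 → 387 mod 360 = 27°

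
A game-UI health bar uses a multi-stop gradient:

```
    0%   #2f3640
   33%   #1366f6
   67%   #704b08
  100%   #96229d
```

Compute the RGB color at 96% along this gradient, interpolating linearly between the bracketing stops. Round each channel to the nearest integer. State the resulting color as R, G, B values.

96% lies between the 67% and 100% stops, so the local fraction is t = (96 − 67)/(100 − 67) = 29/33 ≈ 0.8788.
#704b08 → (112, 75, 8); #96229d → (150, 34, 157).
R = 112 + 0.8788 × (150 − 112) = 145.394 → 145
G = 75 + 0.8788 × (34 − 75) = 38.969 → 39
B = 8 + 0.8788 × (157 − 8) = 138.941 → 139

(145, 39, 139)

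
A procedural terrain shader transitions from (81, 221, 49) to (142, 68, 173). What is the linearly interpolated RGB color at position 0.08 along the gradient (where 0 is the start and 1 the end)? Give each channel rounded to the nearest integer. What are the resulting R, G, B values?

R = 81 + 0.08 × (142 − 81) = 81 + 0.08 × 61 = 85.88 → 86
G = 221 + 0.08 × (68 − 221) = 221 + 0.08 × -153 = 208.76 → 209
B = 49 + 0.08 × (173 − 49) = 49 + 0.08 × 124 = 58.92 → 59

(86, 209, 59)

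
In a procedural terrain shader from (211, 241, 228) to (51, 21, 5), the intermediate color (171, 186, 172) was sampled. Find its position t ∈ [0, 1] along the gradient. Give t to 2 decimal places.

0.25

Invert the lerp on the B channel (largest span, 223): t = (172 − 228) / (5 − 228) = -56/-223 = 0.25112.
Check on R: (171 − 211)/(51 − 211) = 0.25 ✓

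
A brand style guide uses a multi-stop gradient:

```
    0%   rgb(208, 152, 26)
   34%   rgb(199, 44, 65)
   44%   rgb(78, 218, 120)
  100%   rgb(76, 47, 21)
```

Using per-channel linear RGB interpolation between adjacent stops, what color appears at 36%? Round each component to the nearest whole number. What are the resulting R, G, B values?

36% lies between the 34% and 44% stops, so the local fraction is t = (36 − 34)/(44 − 34) = 2/10 ≈ 0.2.
R = 199 + 0.2 × (78 − 199) = 174.8 → 175
G = 44 + 0.2 × (218 − 44) = 78.8 → 79
B = 65 + 0.2 × (120 − 65) = 76 → 76

(175, 79, 76)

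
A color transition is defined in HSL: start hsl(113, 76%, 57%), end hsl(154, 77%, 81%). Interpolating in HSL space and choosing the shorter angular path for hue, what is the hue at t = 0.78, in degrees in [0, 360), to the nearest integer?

145

Hue arc: Δh = 154 − 113 = 41° (|Δh| ≤ 180, already the shorter path).
H = 113 + 0.78 × (41) = 144.98 → 145°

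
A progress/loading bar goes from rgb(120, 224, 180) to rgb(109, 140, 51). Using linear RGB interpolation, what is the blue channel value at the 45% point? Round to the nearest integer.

B = 180 + 0.45 × (51 − 180) = 121.95 → 122

122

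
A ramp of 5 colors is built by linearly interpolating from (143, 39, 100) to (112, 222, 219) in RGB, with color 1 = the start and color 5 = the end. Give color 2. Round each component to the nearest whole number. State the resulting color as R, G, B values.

(135, 85, 130)

With 5 swatches and endpoints inclusive, swatch 2 sits at t = (2 − 1)/(5 − 1) = 1/4 ≈ 0.25.
R = 143 + 0.25 × (112 − 143) = 135.25 → 135
G = 39 + 0.25 × (222 − 39) = 84.75 → 85
B = 100 + 0.25 × (219 − 100) = 129.75 → 130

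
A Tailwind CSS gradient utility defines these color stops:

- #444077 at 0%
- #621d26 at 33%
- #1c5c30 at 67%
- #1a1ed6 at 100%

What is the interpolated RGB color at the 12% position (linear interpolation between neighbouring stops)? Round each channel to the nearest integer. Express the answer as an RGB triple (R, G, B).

12% lies between the 0% and 33% stops, so the local fraction is t = (12 − 0)/(33 − 0) = 12/33 ≈ 0.3636.
#444077 → (68, 64, 119); #621d26 → (98, 29, 38).
R = 68 + 0.3636 × (98 − 68) = 78.908 → 79
G = 64 + 0.3636 × (29 − 64) = 51.274 → 51
B = 119 + 0.3636 × (38 − 119) = 89.548 → 90

(79, 51, 90)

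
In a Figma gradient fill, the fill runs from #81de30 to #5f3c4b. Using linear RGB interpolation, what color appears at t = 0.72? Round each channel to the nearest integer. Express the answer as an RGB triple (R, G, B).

(105, 105, 67)

#81de30 → (129, 222, 48); #5f3c4b → (95, 60, 75).
R = 129 + 0.72 × (95 − 129) = 129 + 0.72 × -34 = 104.52 → 105
G = 222 + 0.72 × (60 − 222) = 222 + 0.72 × -162 = 105.36 → 105
B = 48 + 0.72 × (75 − 48) = 48 + 0.72 × 27 = 67.44 → 67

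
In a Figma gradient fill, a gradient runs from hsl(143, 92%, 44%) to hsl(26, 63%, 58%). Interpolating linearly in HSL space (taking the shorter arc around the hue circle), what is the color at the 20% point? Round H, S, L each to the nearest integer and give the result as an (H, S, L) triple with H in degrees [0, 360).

(120, 86, 47)

Hue arc: Δh = 26 − 143 = -117° (|Δh| ≤ 180, already the shorter path).
H = 143 + 0.2 × (-117) = 119.6 → 120°
S = 92 + 0.2 × (63 − 92) = 86.2 → 86%
L = 44 + 0.2 × (58 − 44) = 46.8 → 47%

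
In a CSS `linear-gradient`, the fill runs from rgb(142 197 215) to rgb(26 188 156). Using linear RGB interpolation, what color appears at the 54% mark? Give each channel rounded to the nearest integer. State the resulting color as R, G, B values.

54% corresponds to t = 0.54.
R = 142 + 0.54 × (26 − 142) = 142 + 0.54 × -116 = 79.36 → 79
G = 197 + 0.54 × (188 − 197) = 197 + 0.54 × -9 = 192.14 → 192
B = 215 + 0.54 × (156 − 215) = 215 + 0.54 × -59 = 183.14 → 183
So the blended color is (79, 192, 183), about #4fc0b7.

(79, 192, 183)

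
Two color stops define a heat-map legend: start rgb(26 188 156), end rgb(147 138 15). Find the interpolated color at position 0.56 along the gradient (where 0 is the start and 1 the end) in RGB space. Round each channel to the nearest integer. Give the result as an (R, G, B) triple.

R = 26 + 0.56 × (147 − 26) = 26 + 0.56 × 121 = 93.76 → 94
G = 188 + 0.56 × (138 − 188) = 188 + 0.56 × -50 = 160 → 160
B = 156 + 0.56 × (15 − 156) = 156 + 0.56 × -141 = 77.04 → 77
So the blended color is (94, 160, 77), about #5ea04d.

(94, 160, 77)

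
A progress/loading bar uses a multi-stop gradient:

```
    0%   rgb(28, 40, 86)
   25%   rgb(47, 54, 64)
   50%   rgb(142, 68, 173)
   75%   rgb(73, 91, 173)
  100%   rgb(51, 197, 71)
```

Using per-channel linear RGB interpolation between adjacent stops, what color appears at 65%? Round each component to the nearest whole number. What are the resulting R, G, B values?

65% lies between the 50% and 75% stops, so the local fraction is t = (65 − 50)/(75 − 50) = 15/25 ≈ 0.6.
R = 142 + 0.6 × (73 − 142) = 100.6 → 101
G = 68 + 0.6 × (91 − 68) = 81.8 → 82
B = 173 + 0.6 × (173 − 173) = 173 → 173

(101, 82, 173)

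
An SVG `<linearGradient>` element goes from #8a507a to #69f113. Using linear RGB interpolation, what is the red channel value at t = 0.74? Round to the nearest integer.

114

R₁ = 138 (from #8a507a), R₂ = 105 (from #69f113).
R = 138 + 0.74 × (105 − 138) = 113.58 → 114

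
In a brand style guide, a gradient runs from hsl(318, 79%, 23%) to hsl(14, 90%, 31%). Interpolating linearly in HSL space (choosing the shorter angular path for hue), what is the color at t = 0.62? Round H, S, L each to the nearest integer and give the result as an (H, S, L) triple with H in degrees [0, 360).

Hue: 14 − 318 = -304°, but |-304| > 180 so the shorter arc goes the other way: Δh = -304 + 360 = 56°.
H = 318 + 0.62 × (56) = 352.72 → 353°
S = 79 + 0.62 × (90 − 79) = 85.82 → 86%
L = 23 + 0.62 × (31 − 23) = 27.96 → 28%

(353, 86, 28)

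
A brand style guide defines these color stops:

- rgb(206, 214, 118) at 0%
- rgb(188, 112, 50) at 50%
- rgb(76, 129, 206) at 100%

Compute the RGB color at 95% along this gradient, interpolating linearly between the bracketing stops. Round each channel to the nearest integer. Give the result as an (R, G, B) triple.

(87, 127, 190)

95% lies between the 50% and 100% stops, so the local fraction is t = (95 − 50)/(100 − 50) = 45/50 ≈ 0.9.
R = 188 + 0.9 × (76 − 188) = 87.2 → 87
G = 112 + 0.9 × (129 − 112) = 127.3 → 127
B = 50 + 0.9 × (206 − 50) = 190.4 → 190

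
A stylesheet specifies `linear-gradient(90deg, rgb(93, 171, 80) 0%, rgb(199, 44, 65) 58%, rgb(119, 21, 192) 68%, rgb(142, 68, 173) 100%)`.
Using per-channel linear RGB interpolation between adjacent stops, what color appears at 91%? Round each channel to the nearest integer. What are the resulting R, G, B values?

91% lies between the 68% and 100% stops, so the local fraction is t = (91 − 68)/(100 − 68) = 23/32 ≈ 0.7188.
R = 119 + 0.7188 × (142 − 119) = 135.532 → 136
G = 21 + 0.7188 × (68 − 21) = 54.784 → 55
B = 192 + 0.7188 × (173 − 192) = 178.343 → 178

(136, 55, 178)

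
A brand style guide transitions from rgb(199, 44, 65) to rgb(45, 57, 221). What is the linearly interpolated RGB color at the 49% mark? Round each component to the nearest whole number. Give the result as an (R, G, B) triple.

(124, 50, 141)

49% corresponds to t = 0.49.
R = 199 + 0.49 × (45 − 199) = 199 + 0.49 × -154 = 123.54 → 124
G = 44 + 0.49 × (57 − 44) = 44 + 0.49 × 13 = 50.37 → 50
B = 65 + 0.49 × (221 − 65) = 65 + 0.49 × 156 = 141.44 → 141
So the blended color is (124, 50, 141), about #7c328d.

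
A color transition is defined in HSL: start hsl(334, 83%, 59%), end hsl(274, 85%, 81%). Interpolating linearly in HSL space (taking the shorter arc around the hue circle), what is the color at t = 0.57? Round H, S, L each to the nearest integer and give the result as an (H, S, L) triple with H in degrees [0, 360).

(300, 84, 72)

Hue arc: Δh = 274 − 334 = -60° (|Δh| ≤ 180, already the shorter path).
H = 334 + 0.57 × (-60) = 299.8 → 300°
S = 83 + 0.57 × (85 − 83) = 84.14 → 84%
L = 59 + 0.57 × (81 − 59) = 71.54 → 72%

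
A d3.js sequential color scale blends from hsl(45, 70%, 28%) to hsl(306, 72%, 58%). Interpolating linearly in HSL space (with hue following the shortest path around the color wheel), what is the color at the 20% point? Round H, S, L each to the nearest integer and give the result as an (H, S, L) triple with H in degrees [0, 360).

Hue: 306 − 45 = 261°, but |261| > 180 so the shorter arc goes the other way: Δh = 261 − 360 = -99°.
H = 45 + 0.2 × (-99) = 25.2 → 25°
S = 70 + 0.2 × (72 − 70) = 70.4 → 70%
L = 28 + 0.2 × (58 − 28) = 34 → 34%

(25, 70, 34)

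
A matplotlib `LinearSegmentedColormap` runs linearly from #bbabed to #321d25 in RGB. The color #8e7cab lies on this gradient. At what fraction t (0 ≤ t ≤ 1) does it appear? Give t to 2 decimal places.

0.33

Invert the lerp on the B channel (largest span, 200): t = (171 − 237) / (37 − 237) = -66/-200 = 0.33.
Check on R: (142 − 187)/(50 − 187) = 0.3285 ✓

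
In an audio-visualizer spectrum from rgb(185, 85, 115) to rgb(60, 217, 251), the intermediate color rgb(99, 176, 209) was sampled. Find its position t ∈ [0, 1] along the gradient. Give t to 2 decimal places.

0.69

Invert the lerp on the B channel (largest span, 136): t = (209 − 115) / (251 − 115) = 94/136 = 0.69118.
Check on R: (99 − 185)/(60 − 185) = 0.688 ✓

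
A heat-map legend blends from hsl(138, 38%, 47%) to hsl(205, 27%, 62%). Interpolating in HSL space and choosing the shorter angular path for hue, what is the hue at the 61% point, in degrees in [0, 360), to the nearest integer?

179

Hue arc: Δh = 205 − 138 = 67° (|Δh| ≤ 180, already the shorter path).
H = 138 + 0.61 × (67) = 178.87 → 179°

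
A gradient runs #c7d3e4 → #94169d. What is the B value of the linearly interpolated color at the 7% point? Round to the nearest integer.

B₁ = 228 (from #c7d3e4), B₂ = 157 (from #94169d).
B = 228 + 0.07 × (157 − 228) = 223.03 → 223

223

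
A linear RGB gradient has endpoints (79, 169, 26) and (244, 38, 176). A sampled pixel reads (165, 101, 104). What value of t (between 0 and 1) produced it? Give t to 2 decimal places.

0.52

Invert the lerp on the R channel (largest span, 165): t = (165 − 79) / (244 − 79) = 86/165 = 0.52121.
Check on G: (101 − 169)/(38 − 169) = 0.5191 ✓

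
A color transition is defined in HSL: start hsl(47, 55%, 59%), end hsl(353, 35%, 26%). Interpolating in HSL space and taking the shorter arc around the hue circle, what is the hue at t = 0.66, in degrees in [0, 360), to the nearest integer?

11

Hue: 353 − 47 = 306°, but |306| > 180 so the shorter arc goes the other way: Δh = 306 − 360 = -54°.
H = 47 + 0.66 × (-54) = 11.36 → 11°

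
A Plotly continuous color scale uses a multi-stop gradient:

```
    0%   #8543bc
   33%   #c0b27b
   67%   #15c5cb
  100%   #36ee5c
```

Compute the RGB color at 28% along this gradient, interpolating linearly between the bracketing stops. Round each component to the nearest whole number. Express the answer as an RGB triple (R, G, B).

(183, 161, 133)

28% lies between the 0% and 33% stops, so the local fraction is t = (28 − 0)/(33 − 0) = 28/33 ≈ 0.8485.
#8543bc → (133, 67, 188); #c0b27b → (192, 178, 123).
R = 133 + 0.8485 × (192 − 133) = 183.061 → 183
G = 67 + 0.8485 × (178 − 67) = 161.184 → 161
B = 188 + 0.8485 × (123 − 188) = 132.847 → 133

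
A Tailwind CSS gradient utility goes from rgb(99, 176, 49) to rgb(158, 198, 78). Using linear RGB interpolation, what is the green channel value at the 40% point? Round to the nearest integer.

185

G = 176 + 0.4 × (198 − 176) = 184.8 → 185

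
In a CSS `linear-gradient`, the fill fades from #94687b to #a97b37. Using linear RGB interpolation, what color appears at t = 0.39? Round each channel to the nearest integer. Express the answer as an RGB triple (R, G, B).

(156, 111, 96)

#94687b → (148, 104, 123); #a97b37 → (169, 123, 55).
R = 148 + 0.39 × (169 − 148) = 148 + 0.39 × 21 = 156.19 → 156
G = 104 + 0.39 × (123 − 104) = 104 + 0.39 × 19 = 111.41 → 111
B = 123 + 0.39 × (55 − 123) = 123 + 0.39 × -68 = 96.48 → 96
So the blended color is (156, 111, 96), about #9c6f60.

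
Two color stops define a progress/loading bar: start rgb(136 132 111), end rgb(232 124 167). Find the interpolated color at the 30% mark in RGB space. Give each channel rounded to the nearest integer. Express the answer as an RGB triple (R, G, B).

30% corresponds to t = 0.3.
R = 136 + 0.3 × (232 − 136) = 136 + 0.3 × 96 = 164.8 → 165
G = 132 + 0.3 × (124 − 132) = 132 + 0.3 × -8 = 129.6 → 130
B = 111 + 0.3 × (167 − 111) = 111 + 0.3 × 56 = 127.8 → 128

(165, 130, 128)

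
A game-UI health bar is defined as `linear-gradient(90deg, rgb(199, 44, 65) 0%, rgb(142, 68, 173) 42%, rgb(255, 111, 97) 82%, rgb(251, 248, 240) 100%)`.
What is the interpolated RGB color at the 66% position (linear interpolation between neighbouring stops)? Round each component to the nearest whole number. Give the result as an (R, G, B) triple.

(210, 94, 127)

66% lies between the 42% and 82% stops, so the local fraction is t = (66 − 42)/(82 − 42) = 24/40 ≈ 0.6.
R = 142 + 0.6 × (255 − 142) = 209.8 → 210
G = 68 + 0.6 × (111 − 68) = 93.8 → 94
B = 173 + 0.6 × (97 − 173) = 127.4 → 127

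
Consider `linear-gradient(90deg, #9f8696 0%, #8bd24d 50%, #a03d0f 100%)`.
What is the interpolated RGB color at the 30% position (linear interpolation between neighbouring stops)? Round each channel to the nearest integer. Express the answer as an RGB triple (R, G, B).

30% lies between the 0% and 50% stops, so the local fraction is t = (30 − 0)/(50 − 0) = 30/50 ≈ 0.6.
#9f8696 → (159, 134, 150); #8bd24d → (139, 210, 77).
R = 159 + 0.6 × (139 − 159) = 147 → 147
G = 134 + 0.6 × (210 − 134) = 179.6 → 180
B = 150 + 0.6 × (77 − 150) = 106.2 → 106

(147, 180, 106)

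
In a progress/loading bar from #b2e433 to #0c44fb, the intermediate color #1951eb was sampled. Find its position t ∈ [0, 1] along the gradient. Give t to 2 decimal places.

Invert the lerp on the B channel (largest span, 200): t = (235 − 51) / (251 − 51) = 184/200 = 0.92.
Check on R: (25 − 178)/(12 − 178) = 0.9217 ✓

0.92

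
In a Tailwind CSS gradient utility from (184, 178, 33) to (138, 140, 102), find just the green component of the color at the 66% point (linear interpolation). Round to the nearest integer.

153

G = 178 + 0.66 × (140 − 178) = 152.92 → 153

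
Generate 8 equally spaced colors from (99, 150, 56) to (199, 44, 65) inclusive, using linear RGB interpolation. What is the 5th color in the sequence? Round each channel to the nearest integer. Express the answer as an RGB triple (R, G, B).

With 8 swatches and endpoints inclusive, swatch 5 sits at t = (5 − 1)/(8 − 1) = 4/7 ≈ 0.5714.
R = 99 + 0.5714 × (199 − 99) = 156.14 → 156
G = 150 + 0.5714 × (44 − 150) = 89.432 → 89
B = 56 + 0.5714 × (65 − 56) = 61.143 → 61

(156, 89, 61)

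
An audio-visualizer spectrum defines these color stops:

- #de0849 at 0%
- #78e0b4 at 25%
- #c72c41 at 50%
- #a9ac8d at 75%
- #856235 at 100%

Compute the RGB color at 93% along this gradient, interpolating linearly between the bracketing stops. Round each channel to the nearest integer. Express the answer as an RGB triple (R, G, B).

93% lies between the 75% and 100% stops, so the local fraction is t = (93 − 75)/(100 − 75) = 18/25 ≈ 0.72.
#a9ac8d → (169, 172, 141); #856235 → (133, 98, 53).
R = 169 + 0.72 × (133 − 169) = 143.08 → 143
G = 172 + 0.72 × (98 − 172) = 118.72 → 119
B = 141 + 0.72 × (53 − 141) = 77.64 → 78

(143, 119, 78)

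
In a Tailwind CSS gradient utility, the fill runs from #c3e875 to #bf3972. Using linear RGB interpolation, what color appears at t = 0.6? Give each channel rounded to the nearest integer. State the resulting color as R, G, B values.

(193, 127, 115)

#c3e875 → (195, 232, 117); #bf3972 → (191, 57, 114).
R = 195 + 0.6 × (191 − 195) = 195 + 0.6 × -4 = 192.6 → 193
G = 232 + 0.6 × (57 − 232) = 232 + 0.6 × -175 = 127 → 127
B = 117 + 0.6 × (114 − 117) = 117 + 0.6 × -3 = 115.2 → 115
So the blended color is (193, 127, 115), about #c17f73.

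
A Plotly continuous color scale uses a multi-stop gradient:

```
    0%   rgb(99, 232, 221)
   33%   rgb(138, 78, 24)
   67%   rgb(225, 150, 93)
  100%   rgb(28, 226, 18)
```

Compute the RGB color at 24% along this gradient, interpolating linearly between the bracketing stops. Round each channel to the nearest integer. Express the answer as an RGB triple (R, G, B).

(127, 120, 78)

24% lies between the 0% and 33% stops, so the local fraction is t = (24 − 0)/(33 − 0) = 24/33 ≈ 0.7273.
R = 99 + 0.7273 × (138 − 99) = 127.365 → 127
G = 232 + 0.7273 × (78 − 232) = 119.996 → 120
B = 221 + 0.7273 × (24 − 221) = 77.722 → 78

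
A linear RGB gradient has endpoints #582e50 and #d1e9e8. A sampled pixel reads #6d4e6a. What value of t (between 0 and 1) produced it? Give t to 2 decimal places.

Invert the lerp on the G channel (largest span, 187): t = (78 − 46) / (233 − 46) = 32/187 = 0.17112.
Check on R: (109 − 88)/(209 − 88) = 0.1736 ✓

0.17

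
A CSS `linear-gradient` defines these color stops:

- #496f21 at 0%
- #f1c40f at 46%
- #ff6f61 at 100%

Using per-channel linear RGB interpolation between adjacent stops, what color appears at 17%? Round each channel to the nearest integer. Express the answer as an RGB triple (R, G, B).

(135, 142, 26)

17% lies between the 0% and 46% stops, so the local fraction is t = (17 − 0)/(46 − 0) = 17/46 ≈ 0.3696.
#496f21 → (73, 111, 33); #f1c40f → (241, 196, 15).
R = 73 + 0.3696 × (241 − 73) = 135.093 → 135
G = 111 + 0.3696 × (196 − 111) = 142.416 → 142
B = 33 + 0.3696 × (15 − 33) = 26.347 → 26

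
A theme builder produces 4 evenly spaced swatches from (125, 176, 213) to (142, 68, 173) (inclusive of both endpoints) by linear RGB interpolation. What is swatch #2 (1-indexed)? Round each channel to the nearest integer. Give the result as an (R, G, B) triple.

With 4 swatches and endpoints inclusive, swatch 2 sits at t = (2 − 1)/(4 − 1) = 1/3 ≈ 0.3333.
R = 125 + 0.3333 × (142 − 125) = 130.666 → 131
G = 176 + 0.3333 × (68 − 176) = 140.004 → 140
B = 213 + 0.3333 × (173 − 213) = 199.668 → 200

(131, 140, 200)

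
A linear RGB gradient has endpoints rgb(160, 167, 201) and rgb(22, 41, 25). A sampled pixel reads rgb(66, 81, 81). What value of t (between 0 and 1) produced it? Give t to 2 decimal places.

Invert the lerp on the B channel (largest span, 176): t = (81 − 201) / (25 − 201) = -120/-176 = 0.68182.
Check on R: (66 − 160)/(22 − 160) = 0.6812 ✓

0.68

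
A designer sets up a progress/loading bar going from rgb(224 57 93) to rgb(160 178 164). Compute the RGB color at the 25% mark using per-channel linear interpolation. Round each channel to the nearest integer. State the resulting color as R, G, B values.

25% corresponds to t = 0.25.
R = 224 + 0.25 × (160 − 224) = 224 + 0.25 × -64 = 208 → 208
G = 57 + 0.25 × (178 − 57) = 57 + 0.25 × 121 = 87.25 → 87
B = 93 + 0.25 × (164 − 93) = 93 + 0.25 × 71 = 110.75 → 111

(208, 87, 111)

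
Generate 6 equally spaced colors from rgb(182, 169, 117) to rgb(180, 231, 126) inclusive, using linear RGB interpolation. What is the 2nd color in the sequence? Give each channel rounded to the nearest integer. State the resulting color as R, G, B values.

With 6 swatches and endpoints inclusive, swatch 2 sits at t = (2 − 1)/(6 − 1) = 1/5 ≈ 0.2.
R = 182 + 0.2 × (180 − 182) = 181.6 → 182
G = 169 + 0.2 × (231 − 169) = 181.4 → 181
B = 117 + 0.2 × (126 − 117) = 118.8 → 119

(182, 181, 119)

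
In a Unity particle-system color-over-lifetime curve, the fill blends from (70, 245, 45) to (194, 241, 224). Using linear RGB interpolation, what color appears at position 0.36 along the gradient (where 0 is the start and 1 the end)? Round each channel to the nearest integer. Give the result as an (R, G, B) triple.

R = 70 + 0.36 × (194 − 70) = 70 + 0.36 × 124 = 114.64 → 115
G = 245 + 0.36 × (241 − 245) = 245 + 0.36 × -4 = 243.56 → 244
B = 45 + 0.36 × (224 − 45) = 45 + 0.36 × 179 = 109.44 → 109
So the blended color is (115, 244, 109), about #73f46d.

(115, 244, 109)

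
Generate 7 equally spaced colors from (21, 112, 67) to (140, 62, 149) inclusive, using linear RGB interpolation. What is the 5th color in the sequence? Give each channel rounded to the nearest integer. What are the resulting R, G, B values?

With 7 swatches and endpoints inclusive, swatch 5 sits at t = (5 − 1)/(7 − 1) = 4/6 ≈ 0.6667.
R = 21 + 0.6667 × (140 − 21) = 100.337 → 100
G = 112 + 0.6667 × (62 − 112) = 78.665 → 79
B = 67 + 0.6667 × (149 − 67) = 121.669 → 122

(100, 79, 122)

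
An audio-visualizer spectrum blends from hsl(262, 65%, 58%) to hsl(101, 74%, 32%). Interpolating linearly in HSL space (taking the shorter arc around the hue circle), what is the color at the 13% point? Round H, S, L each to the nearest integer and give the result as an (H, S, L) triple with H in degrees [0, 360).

(241, 66, 55)

Hue arc: Δh = 101 − 262 = -161° (|Δh| ≤ 180, already the shorter path).
H = 262 + 0.13 × (-161) = 241.07 → 241°
S = 65 + 0.13 × (74 − 65) = 66.17 → 66%
L = 58 + 0.13 × (32 − 58) = 54.62 → 55%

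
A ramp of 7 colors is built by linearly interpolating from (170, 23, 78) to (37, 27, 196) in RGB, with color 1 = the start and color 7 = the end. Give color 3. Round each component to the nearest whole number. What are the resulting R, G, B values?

(126, 24, 117)

With 7 swatches and endpoints inclusive, swatch 3 sits at t = (3 − 1)/(7 − 1) = 2/6 ≈ 0.3333.
R = 170 + 0.3333 × (37 − 170) = 125.671 → 126
G = 23 + 0.3333 × (27 − 23) = 24.333 → 24
B = 78 + 0.3333 × (196 − 78) = 117.329 → 117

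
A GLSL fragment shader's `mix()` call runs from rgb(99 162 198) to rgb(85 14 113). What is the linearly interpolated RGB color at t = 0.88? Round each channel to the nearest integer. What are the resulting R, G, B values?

(87, 32, 123)

R = 99 + 0.88 × (85 − 99) = 99 + 0.88 × -14 = 86.68 → 87
G = 162 + 0.88 × (14 − 162) = 162 + 0.88 × -148 = 31.76 → 32
B = 198 + 0.88 × (113 − 198) = 198 + 0.88 × -85 = 123.2 → 123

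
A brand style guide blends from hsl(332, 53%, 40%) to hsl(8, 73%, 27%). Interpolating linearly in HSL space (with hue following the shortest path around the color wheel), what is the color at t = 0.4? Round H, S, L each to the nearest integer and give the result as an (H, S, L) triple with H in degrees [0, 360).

(346, 61, 35)

Hue: 8 − 332 = -324°, but |-324| > 180 so the shorter arc goes the other way: Δh = -324 + 360 = 36°.
H = 332 + 0.4 × (36) = 346.4 → 346°
S = 53 + 0.4 × (73 − 53) = 61 → 61%
L = 40 + 0.4 × (27 − 40) = 34.8 → 35%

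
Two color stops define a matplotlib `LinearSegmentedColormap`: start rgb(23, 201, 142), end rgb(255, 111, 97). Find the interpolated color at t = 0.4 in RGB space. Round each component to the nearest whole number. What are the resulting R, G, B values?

(116, 165, 124)

R = 23 + 0.4 × (255 − 23) = 23 + 0.4 × 232 = 115.8 → 116
G = 201 + 0.4 × (111 − 201) = 201 + 0.4 × -90 = 165 → 165
B = 142 + 0.4 × (97 − 142) = 142 + 0.4 × -45 = 124 → 124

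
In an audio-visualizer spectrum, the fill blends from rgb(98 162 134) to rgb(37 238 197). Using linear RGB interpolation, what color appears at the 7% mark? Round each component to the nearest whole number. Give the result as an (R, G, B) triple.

(94, 167, 138)

7% corresponds to t = 0.07.
R = 98 + 0.07 × (37 − 98) = 98 + 0.07 × -61 = 93.73 → 94
G = 162 + 0.07 × (238 − 162) = 162 + 0.07 × 76 = 167.32 → 167
B = 134 + 0.07 × (197 − 134) = 134 + 0.07 × 63 = 138.41 → 138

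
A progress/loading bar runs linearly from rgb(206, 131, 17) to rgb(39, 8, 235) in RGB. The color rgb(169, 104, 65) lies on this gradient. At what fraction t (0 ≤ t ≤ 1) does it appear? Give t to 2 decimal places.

0.22

Invert the lerp on the B channel (largest span, 218): t = (65 − 17) / (235 − 17) = 48/218 = 0.22018.
Check on R: (169 − 206)/(39 − 206) = 0.2216 ✓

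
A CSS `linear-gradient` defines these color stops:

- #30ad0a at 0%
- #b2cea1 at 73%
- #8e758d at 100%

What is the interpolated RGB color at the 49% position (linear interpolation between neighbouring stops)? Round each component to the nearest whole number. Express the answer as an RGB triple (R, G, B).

49% lies between the 0% and 73% stops, so the local fraction is t = (49 − 0)/(73 − 0) = 49/73 ≈ 0.6712.
#30ad0a → (48, 173, 10); #b2cea1 → (178, 206, 161).
R = 48 + 0.6712 × (178 − 48) = 135.256 → 135
G = 173 + 0.6712 × (206 − 173) = 195.15 → 195
B = 10 + 0.6712 × (161 − 10) = 111.351 → 111

(135, 195, 111)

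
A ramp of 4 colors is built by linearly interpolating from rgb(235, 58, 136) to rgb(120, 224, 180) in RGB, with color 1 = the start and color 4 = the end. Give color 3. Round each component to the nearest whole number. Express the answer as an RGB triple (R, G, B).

With 4 swatches and endpoints inclusive, swatch 3 sits at t = (3 − 1)/(4 − 1) = 2/3 ≈ 0.6667.
R = 235 + 0.6667 × (120 − 235) = 158.329 → 158
G = 58 + 0.6667 × (224 − 58) = 168.672 → 169
B = 136 + 0.6667 × (180 − 136) = 165.335 → 165

(158, 169, 165)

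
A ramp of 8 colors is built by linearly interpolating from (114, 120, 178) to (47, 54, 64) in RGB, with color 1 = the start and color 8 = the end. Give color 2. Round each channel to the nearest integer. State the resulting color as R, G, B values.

With 8 swatches and endpoints inclusive, swatch 2 sits at t = (2 − 1)/(8 − 1) = 1/7 ≈ 0.1429.
R = 114 + 0.1429 × (47 − 114) = 104.426 → 104
G = 120 + 0.1429 × (54 − 120) = 110.569 → 111
B = 178 + 0.1429 × (64 − 178) = 161.709 → 162

(104, 111, 162)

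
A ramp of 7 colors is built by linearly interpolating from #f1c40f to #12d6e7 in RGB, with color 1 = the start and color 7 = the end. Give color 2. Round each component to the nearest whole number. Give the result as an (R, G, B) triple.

(204, 199, 51)

With 7 swatches and endpoints inclusive, swatch 2 sits at t = (2 − 1)/(7 − 1) = 1/6 ≈ 0.1667.
#f1c40f → (241, 196, 15); #12d6e7 → (18, 214, 231).
R = 241 + 0.1667 × (18 − 241) = 203.826 → 204
G = 196 + 0.1667 × (214 − 196) = 199.001 → 199
B = 15 + 0.1667 × (231 − 15) = 51.007 → 51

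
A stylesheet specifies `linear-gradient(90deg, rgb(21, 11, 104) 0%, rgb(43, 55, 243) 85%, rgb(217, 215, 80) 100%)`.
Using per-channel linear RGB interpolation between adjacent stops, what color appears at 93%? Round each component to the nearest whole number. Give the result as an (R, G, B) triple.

93% lies between the 85% and 100% stops, so the local fraction is t = (93 − 85)/(100 − 85) = 8/15 ≈ 0.5333.
R = 43 + 0.5333 × (217 − 43) = 135.794 → 136
G = 55 + 0.5333 × (215 − 55) = 140.328 → 140
B = 243 + 0.5333 × (80 − 243) = 156.072 → 156

(136, 140, 156)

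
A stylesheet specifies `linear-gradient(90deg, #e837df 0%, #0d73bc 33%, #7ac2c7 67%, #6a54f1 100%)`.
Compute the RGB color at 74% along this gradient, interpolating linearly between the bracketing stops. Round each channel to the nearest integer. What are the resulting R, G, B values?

74% lies between the 67% and 100% stops, so the local fraction is t = (74 − 67)/(100 − 67) = 7/33 ≈ 0.2121.
#7ac2c7 → (122, 194, 199); #6a54f1 → (106, 84, 241).
R = 122 + 0.2121 × (106 − 122) = 118.606 → 119
G = 194 + 0.2121 × (84 − 194) = 170.669 → 171
B = 199 + 0.2121 × (241 − 199) = 207.908 → 208

(119, 171, 208)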